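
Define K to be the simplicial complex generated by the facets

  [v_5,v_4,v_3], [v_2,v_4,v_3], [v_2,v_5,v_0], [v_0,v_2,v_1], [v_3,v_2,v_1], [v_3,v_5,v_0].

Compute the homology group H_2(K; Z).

H_2 ≅ 0.

Take the total order v_0 < v_1 < v_2 < v_3 < v_4 < v_5 on the vertex set. Then K (dimension 2) consists of the simplices:

  0-simplices (6): [v_0], [v_1], [v_2], [v_3], [v_4], [v_5]
  1-simplices (12): [v_0,v_1], [v_0,v_2], [v_0,v_3], [v_0,v_5], [v_1,v_2], [v_1,v_3], [v_2,v_3], [v_2,v_4], [v_2,v_5], [v_3,v_4], [v_3,v_5], [v_4,v_5]
  2-simplices (6): [v_0,v_1,v_2], [v_0,v_2,v_5], [v_0,v_3,v_5], [v_1,v_2,v_3], [v_2,v_3,v_4], [v_3,v_4,v_5]

giving chain groups C_0 ≅ Z^6, C_1 ≅ Z^12, C_2 ≅ Z^6.

∂_1: C_1 → C_0 is given by ∂[p,q] = [q] − [p]. For instance
  ∂[v_1,v_3] = [v_3] − [v_1].
The resulting 6×12 matrix has rank 5, and its Smith normal form has invariant factors (1,1,1,1,1).

Boundary ∂_2: C_2 → C_1 acts by ∂[p,q,r] = [q,r] − [p,r] + [p,q]. For instance
  ∂[v_0,v_2,v_5] = [v_2,v_5] − [v_0,v_5] + [v_0,v_2],
  ∂[v_2,v_3,v_4] = [v_3,v_4] − [v_2,v_4] + [v_2,v_3].
This gives a 12×6 integer matrix of rank 6; reducing to Smith normal form yields diagonal entries (1,1,1,1,1,1).

Computing H_k = (kernel of ∂_k) / (image of ∂_{k+1}):

  H_2: rank ker ∂_2 − rank ∂_3 = (6 − 6) − 0 = 0, and there is no ∂_3, so H_2 ≅ 0.

(K is a triangulation of the cylinder S^1 x I.)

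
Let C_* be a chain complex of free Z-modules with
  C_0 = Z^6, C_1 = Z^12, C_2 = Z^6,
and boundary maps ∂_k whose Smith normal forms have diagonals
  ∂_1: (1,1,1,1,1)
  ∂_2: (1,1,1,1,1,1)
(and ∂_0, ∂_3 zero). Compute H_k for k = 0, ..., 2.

H_0 ≅ Z,  H_1 ≅ Z,  H_2 = 0.

H_0: b_0 = 6 − 0 − 5 = 1; torsion from ∂_1 factors > 1: none. So H_0 ≅ Z.
H_1: b_1 = 12 − 5 − 6 = 1; torsion from ∂_2 factors > 1: none. So H_1 ≅ Z.
H_2: b_2 = 6 − 6 − 0 = 0; torsion from ∂_3 factors > 1: none. So H_2 ≅ 0.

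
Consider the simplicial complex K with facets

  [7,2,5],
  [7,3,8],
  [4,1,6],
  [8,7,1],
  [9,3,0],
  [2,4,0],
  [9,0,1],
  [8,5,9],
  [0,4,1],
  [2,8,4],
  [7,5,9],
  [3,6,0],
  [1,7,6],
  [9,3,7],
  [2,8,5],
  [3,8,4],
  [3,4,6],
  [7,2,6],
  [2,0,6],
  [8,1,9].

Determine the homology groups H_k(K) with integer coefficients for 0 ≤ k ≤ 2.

H_0 ≅ Z,  H_1 ≅ Z × Z/2,  H_2 = 0.

We work with the vertex ordering 0 < 1 < 2 < 3 < 4 < 5 < 6 < 7 < 8 < 9. The simplices of K, each written with vertices in increasing order, are:

  0-simplices (10): [0], [1], [2], [3], [4], [5], [6], [7], [8], [9]
  1-simplices (30): (30 of them)
  2-simplices (20): (20 of them)

Hence C_0 ≅ Z^10, C_1 ≅ Z^30, C_2 ≅ Z^20.

Boundary ∂_1: C_1 → C_0 maps an edge to its endpoints' difference, ∂[p,q] = q − p.
The 10×30 boundary matrix has rank 9 and Smith normal form diag(1,1,1,1,1,1,1,1,1).

The boundary map ∂_2: C_2 → C_1 maps a triangle to the signed sum of its edges. For instance
  ∂[0,3,6] = [3,6] − [0,6] + [0,3],
  ∂[3,7,9] = [7,9] − [3,9] + [3,7].
The 30×20 boundary matrix has rank 20 and Smith normal form diag(1,1,1,1,1,1,1,1,1,1,1,1,1,1,1,1,1,1,1,2).

Computing H_k = (kernel of ∂_k) / (image of ∂_{k+1}):

  H_0: rank C_0 − rank ∂_1 = 10 − 9 = 1, and the invariant factors of ∂_1 are all 1, so H_0 ≅ Z.
  H_1: rank ker ∂_1 − rank ∂_2 = (30 − 9) − 20 = 1, and ∂_2 has invariant factor 2 > 1, so H_1 ≅ Z × Z/2.
  H_2: rank ker ∂_2 − rank ∂_3 = (20 − 20) − 0 = 0, and there is no ∂_3, so H_2 ≅ 0.

As a check, the Euler characteristic is 10 − 30 + 20 = 0, which agrees with 1 − 1 + 0 = 0.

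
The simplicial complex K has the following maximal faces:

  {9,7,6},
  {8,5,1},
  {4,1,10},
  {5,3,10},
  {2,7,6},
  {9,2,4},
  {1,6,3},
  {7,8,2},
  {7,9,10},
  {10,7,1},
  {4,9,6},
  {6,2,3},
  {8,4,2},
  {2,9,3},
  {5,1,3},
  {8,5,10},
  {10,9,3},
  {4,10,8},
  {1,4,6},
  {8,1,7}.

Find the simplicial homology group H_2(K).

H_2 ≅ 0.

Fix the vertex order 1 < 2 < 3 < 4 < 5 < 6 < 7 < 8 < 9 < 10 and write every simplex with vertices in increasing order. Then dim K = 2 and the simplices of K are:

  0-simplices (10): [1], [2], [3], [4], [5], [6], [7], [8], [9], [10]
  1-simplices (30): (30 of them)
  2-simplices (20): (20 of them)

Hence C_0 ≅ Z^10, C_1 ≅ Z^30, C_2 ≅ Z^20.

Boundary ∂_1: C_1 → C_0 is given by ∂[p,q] = [q] − [p].
The 10×30 boundary matrix has rank 9 and Smith normal form diag(1,1,1,1,1,1,1,1,1).

The boundary map ∂_2: C_2 → C_1 sends each 2-simplex [p,q,r] to [q,r] − [p,r] + [p,q]. For instance
  ∂[1,5,8] = [5,8] − [1,8] + [1,5],
  ∂[1,4,6] = [4,6] − [1,6] + [1,4].
As a 30×20 matrix over Z this has rank 20, with invariant factors (1,1,1,1,1,1,1,1,1,1,1,1,1,1,1,1,1,1,1,2).

Reading off H_k = ker ∂_k / im ∂_{k+1}:

  H_2: rank ker ∂_2 − rank ∂_3 = (20 − 20) − 0 = 0, and there is no ∂_3, so H_2 ≅ 0.

(K is a triangulation of the Klein bottle.)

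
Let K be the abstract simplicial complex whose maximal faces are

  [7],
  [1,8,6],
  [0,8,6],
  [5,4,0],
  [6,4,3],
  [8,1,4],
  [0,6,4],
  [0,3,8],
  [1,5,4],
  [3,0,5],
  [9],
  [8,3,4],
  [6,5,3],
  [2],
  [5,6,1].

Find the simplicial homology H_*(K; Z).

H_0 = Z^4,  H_1 = Z/2,  H_2 = 0.

We work with the vertex ordering 0 < 1 < 2 < 3 < 4 < 5 < 6 < 7 < 8 < 9. The simplices of K, each written with vertices in increasing order, are:

  0-simplices (10): [0], [1], [2], [3], [4], [5], [6], [7], [8], [9]
  1-simplices (18): [0,3], [0,4], [0,5], [0,6], [0,8], [1,4], [1,5], [1,6], [1,8], [3,4], [3,5], [3,6], [3,8], [4,5], [4,6], [4,8], [5,6], [6,8]
  2-simplices (12): [0,3,5], [0,3,8], [0,4,5], [0,4,6], [0,6,8], [1,4,5], [1,4,8], [1,5,6], [1,6,8], [3,4,6], [3,4,8], [3,5,6]

Hence C_0 ≅ Z^10, C_1 ≅ Z^18, C_2 ≅ Z^12.

∂_1: C_1 → C_0 is given by ∂[p,q] = [q] − [p].
The 10×18 boundary matrix has rank 6 and Smith normal form diag(1,1,1,1,1,1).

∂_2: C_2 → C_1 acts by ∂[p,q,r] = [q,r] − [p,r] + [p,q]. For instance
  ∂[0,4,6] = [4,6] − [0,6] + [0,4],
  ∂[1,6,8] = [6,8] − [1,8] + [1,6].
This gives a 18×12 integer matrix of rank 12; reducing to Smith normal form yields diagonal entries (1,1,1,1,1,1,1,1,1,1,1,2).

Computing H_k = (kernel of ∂_k) / (image of ∂_{k+1}):

  H_0: rank C_0 − rank ∂_1 = 10 − 6 = 4, and the invariant factors of ∂_1 are all 1, so H_0 = Z^4.
  H_1: rank ker ∂_1 − rank ∂_2 = (18 − 6) − 12 = 0, and ∂_2 has invariant factor 2 > 1, so H_1 = Z/2.
  H_2: rank ker ∂_2 − rank ∂_3 = (12 − 12) − 0 = 0, and there is no ∂_3, so H_2 = 0.

As a check, the Euler characteristic is 10 − 18 + 12 = 4, which agrees with 4 − 0 + 0 = 4.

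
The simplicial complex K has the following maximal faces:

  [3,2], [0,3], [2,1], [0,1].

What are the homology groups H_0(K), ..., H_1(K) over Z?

H_0 = Z,  H_1 = Z.

Fix the vertex order 0 < 1 < 2 < 3 and write every simplex with vertices in increasing order. Then dim K = 1 and the simplices of K are:

  0-simplices (4): [0], [1], [2], [3]
  1-simplices (4): [0,1], [0,3], [1,2], [2,3]

giving chain groups C_0 ≅ Z^4, C_1 ≅ Z^4.

∂_1: C_1 → C_0 sends each edge [p,q] (with p < q) to q − p. For instance
  ∂[1,2] = [2] − [1].
The 4×4 boundary matrix has rank 3 and Smith normal form diag(1,1,1).

Reading off H_k = ker ∂_k / im ∂_{k+1}:

  H_0: rank C_0 − rank ∂_1 = 4 − 3 = 1, and the invariant factors of ∂_1 are all 1, so H_0 = Z.
  H_1: rank ker ∂_1 − rank ∂_2 = (4 − 3) − 0 = 1, and there is no ∂_2, so H_1 = Z.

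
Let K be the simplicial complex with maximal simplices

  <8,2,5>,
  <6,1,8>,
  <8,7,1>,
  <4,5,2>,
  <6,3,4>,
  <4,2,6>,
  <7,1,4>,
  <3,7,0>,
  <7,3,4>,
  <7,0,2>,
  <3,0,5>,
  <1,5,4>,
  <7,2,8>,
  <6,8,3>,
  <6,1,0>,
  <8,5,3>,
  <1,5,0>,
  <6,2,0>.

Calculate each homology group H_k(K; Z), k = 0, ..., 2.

Take the total order 0 < 1 < 2 < 3 < 4 < 5 < 6 < 7 < 8 on the vertex set. Then K (dimension 2) consists of the simplices:

  0-simplices (9): [0], [1], [2], [3], [4], [5], [6], [7], [8]
  1-simplices (27): (27 of them)
  2-simplices (18): [0,1,5], [0,1,6], [0,2,6], [0,2,7], [0,3,5], [0,3,7], [1,4,5], [1,4,7], [1,6,8], [1,7,8], [2,4,5], [2,4,6], [2,5,8], [2,7,8], [3,4,6], [3,4,7], [3,5,8], [3,6,8]

giving chain groups C_0 ≅ Z^9, C_1 ≅ Z^27, C_2 ≅ Z^18.

Boundary ∂_1: C_1 → C_0 maps an edge to its endpoints' difference, ∂[p,q] = q − p.
The resulting 9×27 matrix has rank 8, and its Smith normal form has invariant factors (1,1,1,1,1,1,1,1).

The boundary map ∂_2: C_2 → C_1 acts by ∂[p,q,r] = [q,r] − [p,r] + [p,q]. For instance
  ∂[1,6,8] = [6,8] − [1,8] + [1,6],
  ∂[3,4,7] = [4,7] − [3,7] + [3,4].
The 27×18 boundary matrix has rank 17 and Smith normal form diag(1,1,1,1,1,1,1,1,1,1,1,1,1,1,1,1,1).

Computing H_k = (kernel of ∂_k) / (image of ∂_{k+1}):

  H_0: rank C_0 − rank ∂_1 = 9 − 8 = 1, and the invariant factors of ∂_1 are all 1, so H_0 ≅ Z.
  H_1: rank ker ∂_1 − rank ∂_2 = (27 − 8) − 17 = 2, and the invariant factors of ∂_2 are all 1, so H_1 ≅ Z^2.
  H_2: rank ker ∂_2 − rank ∂_3 = (18 − 17) − 0 = 1, and there is no ∂_3, so H_2 ≅ Z.

H_0 = Z,  H_1 = Z^2,  H_2 = Z.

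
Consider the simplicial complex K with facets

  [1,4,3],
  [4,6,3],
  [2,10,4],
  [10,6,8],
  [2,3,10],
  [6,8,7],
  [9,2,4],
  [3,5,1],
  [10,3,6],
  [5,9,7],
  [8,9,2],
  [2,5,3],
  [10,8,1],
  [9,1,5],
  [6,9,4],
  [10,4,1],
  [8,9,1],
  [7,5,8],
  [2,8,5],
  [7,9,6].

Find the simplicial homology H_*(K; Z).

H_0 ≅ Z,  H_1 ≅ Z ⊕ Z/2,  H_2 = 0.

K has 10 vertices, 30 edges, 20 triangles.
rank ∂_0 = 0, rank ∂_1 = 9 ⇒ b_0 = 10 − 0 − 9 = 1; all invariant factors of ∂_1 are 1 so no torsion. So H_0 ≅ Z.
rank ∂_1 = 9, rank ∂_2 = 20 ⇒ b_1 = 30 − 9 − 20 = 1; ∂_2 has invariant factor(s) [2] giving torsion. So H_1 ≅ Z ⊕ Z/2.
rank ∂_2 = 20, rank ∂_3 = 0 ⇒ b_2 = 20 − 20 − 0 = 0. So H_2 ≅ 0.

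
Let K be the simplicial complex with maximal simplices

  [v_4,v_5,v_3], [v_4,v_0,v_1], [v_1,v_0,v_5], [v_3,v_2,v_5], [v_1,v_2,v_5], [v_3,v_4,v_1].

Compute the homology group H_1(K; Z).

Order the vertices as v_0 < v_1 < v_2 < v_3 < v_4 < v_5. Listing each simplex with vertices in this order, K has dimension 2 with simplices:

  0-simplices (6): [v_0], [v_1], [v_2], [v_3], [v_4], [v_5]
  1-simplices (12): [v_0,v_1], [v_0,v_4], [v_0,v_5], [v_1,v_2], [v_1,v_3], [v_1,v_4], [v_1,v_5], [v_2,v_3], [v_2,v_5], [v_3,v_4], [v_3,v_5], [v_4,v_5]
  2-simplices (6): [v_0,v_1,v_4], [v_0,v_1,v_5], [v_1,v_2,v_5], [v_1,v_3,v_4], [v_2,v_3,v_5], [v_3,v_4,v_5]

Hence C_0 ≅ Z^6, C_1 ≅ Z^12, C_2 ≅ Z^6.

Boundary ∂_1: C_1 → C_0 sends each edge [p,q] (with p < q) to q − p. For instance
  ∂[v_0,v_5] = [v_5] − [v_0].
The resulting 6×12 matrix has rank 5, and its Smith normal form has invariant factors (1,1,1,1,1).

The boundary map ∂_2: C_2 → C_1 maps a triangle to the signed sum of its edges. For instance
  ∂[v_1,v_3,v_4] = [v_3,v_4] − [v_1,v_4] + [v_1,v_3],
  ∂[v_2,v_3,v_5] = [v_3,v_5] − [v_2,v_5] + [v_2,v_3].
This gives a 12×6 integer matrix of rank 6; reducing to Smith normal form yields diagonal entries (1,1,1,1,1,1).

Now H_k = ker ∂_k / im ∂_{k+1}, so:

  H_1: rank ker ∂_1 − rank ∂_2 = (12 − 5) − 6 = 1, and the invariant factors of ∂_2 are all 1, so H_1 = Z.

H_1 ≅ Z.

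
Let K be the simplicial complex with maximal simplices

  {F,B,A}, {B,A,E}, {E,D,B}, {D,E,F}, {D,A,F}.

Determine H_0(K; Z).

H_0 ≅ Z.

Order the vertices as A < B < D < E < F. Listing each simplex with vertices in this order, K has dimension 2 with simplices:

  0-simplices (5): A, B, D, E, F
  1-simplices (10): AB, AD, AE, AF, BD, BE, BF, DE, DF, EF
  2-simplices (5): ABE, ABF, ADF, BDE, DEF

Hence C_0 ≅ Z^5, C_1 ≅ Z^10, C_2 ≅ Z^5.

∂_1: C_1 → C_0 maps an edge to its endpoints' difference, ∂[p,q] = q − p.
The resulting 5×10 matrix has rank 4, and its Smith normal form has invariant factors (1,1,1,1).

∂_2: C_2 → C_1 sends each 2-simplex [p,q,r] to [q,r] − [p,r] + [p,q]. For instance
  ∂ABE = BE − AE + AB,
  ∂ABF = BF − AF + AB.
This gives a 10×5 integer matrix of rank 5; reducing to Smith normal form yields diagonal entries (1,1,1,1,1).

Now H_k = ker ∂_k / im ∂_{k+1}, so:

  H_0: rank C_0 − rank ∂_1 = 5 − 4 = 1, and the invariant factors of ∂_1 are all 1, so H_0 ≅ Z.

(K is a triangulation of the Möbius band.)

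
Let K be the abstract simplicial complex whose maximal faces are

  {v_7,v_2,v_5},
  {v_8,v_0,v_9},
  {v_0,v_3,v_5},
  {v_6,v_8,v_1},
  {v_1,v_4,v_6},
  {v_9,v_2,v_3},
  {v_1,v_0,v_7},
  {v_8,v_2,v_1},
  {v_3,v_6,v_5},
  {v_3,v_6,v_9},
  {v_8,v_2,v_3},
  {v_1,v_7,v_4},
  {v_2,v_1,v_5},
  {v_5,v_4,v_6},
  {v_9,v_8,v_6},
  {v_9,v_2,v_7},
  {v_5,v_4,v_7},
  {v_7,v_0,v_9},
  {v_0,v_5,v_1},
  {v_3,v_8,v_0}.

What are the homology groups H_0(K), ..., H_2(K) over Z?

H_0 ≅ Z,  H_1 ≅ Z × Z/2,  H_2 = 0.

Order the vertices as v_0 < v_1 < v_2 < v_3 < v_4 < v_5 < v_6 < v_7 < v_8 < v_9. Listing each simplex with vertices in this order, K has dimension 2 with simplices:

  0-simplices (10): [v_0], [v_1], [v_2], [v_3], [v_4], [v_5], [v_6], [v_7], [v_8], [v_9]
  1-simplices (30): (30 of them)
  2-simplices (20): (20 of them)

giving chain groups C_0 ≅ Z^10, C_1 ≅ Z^30, C_2 ≅ Z^20.

Boundary ∂_1: C_1 → C_0 maps an edge to its endpoints' difference, ∂[p,q] = q − p. For instance
  ∂[v_0,v_8] = [v_8] − [v_0].
The resulting 10×30 matrix has rank 9, and its Smith normal form has invariant factors (1,1,1,1,1,1,1,1,1).

Boundary ∂_2: C_2 → C_1 sends each 2-simplex [p,q,r] to [q,r] − [p,r] + [p,q]. For instance
  ∂[v_1,v_6,v_8] = [v_6,v_8] − [v_1,v_8] + [v_1,v_6],
  ∂[v_2,v_5,v_7] = [v_5,v_7] − [v_2,v_7] + [v_2,v_5].
The resulting 30×20 matrix has rank 20, and its Smith normal form has invariant factors (1,1,1,1,1,1,1,1,1,1,1,1,1,1,1,1,1,1,1,2).

From H_k ≅ ker(∂_k) / im(∂_{k+1}) we obtain:

  H_0: rank C_0 − rank ∂_1 = 10 − 9 = 1, and the invariant factors of ∂_1 are all 1, so H_0 ≅ Z.
  H_1: rank ker ∂_1 − rank ∂_2 = (30 − 9) − 20 = 1, and ∂_2 has invariant factor 2 > 1, so H_1 ≅ Z × Z/2.
  H_2: rank ker ∂_2 − rank ∂_3 = (20 − 20) − 0 = 0, and there is no ∂_3, so H_2 ≅ 0.

(K is a triangulation of the Klein bottle.)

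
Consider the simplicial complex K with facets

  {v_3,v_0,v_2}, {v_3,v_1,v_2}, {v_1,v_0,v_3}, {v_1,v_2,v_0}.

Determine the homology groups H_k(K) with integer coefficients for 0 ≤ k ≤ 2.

H_0 ≅ Z,  H_1 = 0,  H_2 ≅ Z.

Take the total order v_0 < v_1 < v_2 < v_3 on the vertex set. Then K (dimension 2) consists of the simplices:

  0-simplices (4): [v_0], [v_1], [v_2], [v_3]
  1-simplices (6): [v_0,v_1], [v_0,v_2], [v_0,v_3], [v_1,v_2], [v_1,v_3], [v_2,v_3]
  2-simplices (4): [v_0,v_1,v_2], [v_0,v_1,v_3], [v_0,v_2,v_3], [v_1,v_2,v_3]

Hence C_0 ≅ Z^4, C_1 ≅ Z^6, C_2 ≅ Z^4.

Boundary ∂_1: C_1 → C_0 maps an edge to its endpoints' difference, ∂[p,q] = q − p. For instance
  ∂[v_1,v_3] = [v_3] − [v_1].
This gives a 4×6 integer matrix of rank 3; reducing to Smith normal form yields diagonal entries (1,1,1).

∂_2: C_2 → C_1 sends each 2-simplex [p,q,r] to [q,r] − [p,r] + [p,q]. For instance
  ∂[v_0,v_1,v_2] = [v_1,v_2] − [v_0,v_2] + [v_0,v_1],
  ∂[v_0,v_2,v_3] = [v_2,v_3] − [v_0,v_3] + [v_0,v_2].
This gives a 6×4 integer matrix of rank 3; reducing to Smith normal form yields diagonal entries (1,1,1).

From H_k ≅ ker(∂_k) / im(∂_{k+1}) we obtain:

  H_0: rank C_0 − rank ∂_1 = 4 − 3 = 1, and the invariant factors of ∂_1 are all 1, so H_0 = Z.
  H_1: rank ker ∂_1 − rank ∂_2 = (6 − 3) − 3 = 0, and the invariant factors of ∂_2 are all 1, so H_1 = 0.
  H_2: rank ker ∂_2 − rank ∂_3 = (4 − 3) − 0 = 1, and there is no ∂_3, so H_2 = Z.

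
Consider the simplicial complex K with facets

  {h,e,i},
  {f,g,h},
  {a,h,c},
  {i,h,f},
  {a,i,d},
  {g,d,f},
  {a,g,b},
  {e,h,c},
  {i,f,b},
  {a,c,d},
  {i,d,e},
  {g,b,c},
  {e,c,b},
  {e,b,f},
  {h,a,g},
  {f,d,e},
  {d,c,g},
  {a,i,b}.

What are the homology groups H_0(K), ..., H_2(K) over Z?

H_0 ≅ Z,  H_1 ≅ Z ⊕ Z/2,  H_2 = 0.

Fix the vertex order a < b < c < d < e < f < g < h < i and write every simplex with vertices in increasing order. Then dim K = 2 and the simplices of K are:

  0-simplices (9): a, b, c, d, e, f, g, h, i
  1-simplices (27): ab, ac, ad, ag, ah, ai, bc, be, bf, bg, bi, cd, ce, cg, ch, de, df, dg, di, ef, eh, ei, fg, fh, fi, gh, hi
  2-simplices (18): abg, abi, acd, ach, adi, agh, bce, bcg, bef, bfi, cdg, ceh, def, dei, dfg, ehi, fgh, fhi

so the chain groups are C_0 ≅ Z^9, C_1 ≅ Z^27, C_2 ≅ Z^18.

∂_1: C_1 → C_0 maps an edge to its endpoints' difference, ∂[p,q] = q − p.
The 9×27 boundary matrix has rank 8 and Smith normal form diag(1,1,1,1,1,1,1,1).

The boundary map ∂_2: C_2 → C_1 acts by ∂[p,q,r] = [q,r] − [p,r] + [p,q]. For instance
  ∂abi = bi − ai + ab,
  ∂fhi = hi − fi + fh.
This gives a 27×18 integer matrix of rank 18; reducing to Smith normal form yields diagonal entries (1,1,1,1,1,1,1,1,1,1,1,1,1,1,1,1,1,2).

From H_k ≅ ker(∂_k) / im(∂_{k+1}) we obtain:

  H_0: rank C_0 − rank ∂_1 = 9 − 8 = 1, and the invariant factors of ∂_1 are all 1, so H_0 ≅ Z.
  H_1: rank ker ∂_1 − rank ∂_2 = (27 − 8) − 18 = 1, and ∂_2 has invariant factor 2 > 1, so H_1 ≅ Z ⊕ Z/2.
  H_2: rank ker ∂_2 − rank ∂_3 = (18 − 18) − 0 = 0, and there is no ∂_3, so H_2 ≅ 0.

As a check, the Euler characteristic is 9 − 27 + 18 = 0, which agrees with 1 − 1 + 0 = 0.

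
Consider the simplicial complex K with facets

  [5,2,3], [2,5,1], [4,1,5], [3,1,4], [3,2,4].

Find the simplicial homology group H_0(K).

H_0 ≅ Z.

We work with the vertex ordering 1 < 2 < 3 < 4 < 5. The simplices of K, each written with vertices in increasing order, are:

  0-simplices (5): [1], [2], [3], [4], [5]
  1-simplices (10): [1,2], [1,3], [1,4], [1,5], [2,3], [2,4], [2,5], [3,4], [3,5], [4,5]
  2-simplices (5): [1,2,5], [1,3,4], [1,4,5], [2,3,4], [2,3,5]

giving chain groups C_0 ≅ Z^5, C_1 ≅ Z^10, C_2 ≅ Z^5.

The boundary map ∂_1: C_1 → C_0 is given by ∂[p,q] = [q] − [p]. For instance
  ∂[1,4] = [4] − [1].
As a 5×10 matrix over Z this has rank 4, with invariant factors (1,1,1,1).

Boundary ∂_2: C_2 → C_1 maps a triangle to the signed sum of its edges. For instance
  ∂[2,3,4] = [3,4] − [2,4] + [2,3],
  ∂[1,4,5] = [4,5] − [1,5] + [1,4].
As a 10×5 matrix over Z this has rank 5, with invariant factors (1,1,1,1,1).

Now H_k = ker ∂_k / im ∂_{k+1}, so:

  H_0: rank C_0 − rank ∂_1 = 5 − 4 = 1, and the invariant factors of ∂_1 are all 1, so H_0 ≅ Z.

(K is a triangulation of the Möbius band.)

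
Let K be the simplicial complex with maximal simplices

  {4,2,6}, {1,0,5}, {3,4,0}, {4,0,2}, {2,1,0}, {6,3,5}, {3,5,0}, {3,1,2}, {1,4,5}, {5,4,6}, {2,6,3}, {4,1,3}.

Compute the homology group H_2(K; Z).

H_2 = 0.

Take the total order 0 < 1 < 2 < 3 < 4 < 5 < 6 on the vertex set. Then K (dimension 2) consists of the simplices:

  0-simplices (7): [0], [1], [2], [3], [4], [5], [6]
  1-simplices (18): [0,1], [0,2], [0,3], [0,4], [0,5], [1,2], [1,3], [1,4], [1,5], [2,3], [2,4], [2,6], [3,4], [3,5], [3,6], [4,5], [4,6], [5,6]
  2-simplices (12): [0,1,2], [0,1,5], [0,2,4], [0,3,4], [0,3,5], [1,2,3], [1,3,4], [1,4,5], [2,3,6], [2,4,6], [3,5,6], [4,5,6]

giving chain groups C_0 ≅ Z^7, C_1 ≅ Z^18, C_2 ≅ Z^12.

Boundary ∂_1: C_1 → C_0 maps an edge to its endpoints' difference, ∂[p,q] = q − p. For instance
  ∂[0,4] = [4] − [0].
The resulting 7×18 matrix has rank 6, and its Smith normal form has invariant factors (1,1,1,1,1,1).

The boundary map ∂_2: C_2 → C_1 sends each 2-simplex [p,q,r] to [q,r] − [p,r] + [p,q]. For instance
  ∂[1,4,5] = [4,5] − [1,5] + [1,4],
  ∂[2,4,6] = [4,6] − [2,6] + [2,4].
The 18×12 boundary matrix has rank 12 and Smith normal form diag(1,1,1,1,1,1,1,1,1,1,1,2).

Reading off H_k = ker ∂_k / im ∂_{k+1}:

  H_2: rank ker ∂_2 − rank ∂_3 = (12 − 12) − 0 = 0, and there is no ∂_3, so H_2 = 0.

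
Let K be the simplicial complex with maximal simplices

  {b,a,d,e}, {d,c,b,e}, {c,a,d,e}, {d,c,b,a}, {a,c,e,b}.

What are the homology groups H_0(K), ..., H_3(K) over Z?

Order the vertices as a < b < c < d < e. Listing each simplex with vertices in this order, K has dimension 3 with simplices:

  0-simplices (5): a, b, c, d, e
  1-simplices (10): ab, ac, ad, ae, bc, bd, be, cd, ce, de
  2-simplices (10): abc, abd, abe, acd, ace, ade, bcd, bce, bde, cde
  3-simplices (5): abcd, abce, abde, acde, bcde

giving chain groups C_0 ≅ Z^5, C_1 ≅ Z^10, C_2 ≅ Z^10, C_3 ≅ Z^5.

∂_1: C_1 → C_0 maps an edge to its endpoints' difference, ∂[p,q] = q − p. For instance
  ∂ab = b − a.
The 5×10 boundary matrix has rank 4 and Smith normal form diag(1,1,1,1).

The boundary map ∂_2: C_2 → C_1 acts by ∂[p,q,r] = [q,r] − [p,r] + [p,q]. For instance
  ∂abc = bc − ac + ab,
  ∂ade = de − ae + ad.
The resulting 10×10 matrix has rank 6, and its Smith normal form has invariant factors (1,1,1,1,1,1).

∂_3: C_3 → C_2 sends each 3-simplex σ to the alternating sum Σ_i (−1)^i (σ with its i-th vertex removed). For instance
  ∂acde = cde − ade + ace − acd,
  ∂abce = bce − ace + abe − abc.
The 10×5 boundary matrix has rank 4 and Smith normal form diag(1,1,1,1).

From H_k ≅ ker(∂_k) / im(∂_{k+1}) we obtain:

  H_0: rank C_0 − rank ∂_1 = 5 − 4 = 1, and the invariant factors of ∂_1 are all 1, so H_0 ≅ Z.
  H_1: rank ker ∂_1 − rank ∂_2 = (10 − 4) − 6 = 0, and the invariant factors of ∂_2 are all 1, so H_1 ≅ 0.
  H_2: rank ker ∂_2 − rank ∂_3 = (10 − 6) − 4 = 0, and the invariant factors of ∂_3 are all 1, so H_2 ≅ 0.
  H_3: rank ker ∂_3 − rank ∂_4 = (5 − 4) − 0 = 1, and there is no ∂_4, so H_3 ≅ Z.

As a check, the Euler characteristic is 5 − 10 + 10 − 5 = 0, which agrees with 1 − 0 + 0 − 1 = 0.

H_0 = Z,  H_1 = 0,  H_2 = 0,  H_3 = Z.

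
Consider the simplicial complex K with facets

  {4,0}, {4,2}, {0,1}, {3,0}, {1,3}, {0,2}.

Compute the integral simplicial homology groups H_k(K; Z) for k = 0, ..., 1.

We work with the vertex ordering 0 < 1 < 2 < 3 < 4. The simplices of K, each written with vertices in increasing order, are:

  0-simplices (5): [0], [1], [2], [3], [4]
  1-simplices (6): [0,1], [0,2], [0,3], [0,4], [1,3], [2,4]

giving chain groups C_0 ≅ Z^5, C_1 ≅ Z^6.

Boundary ∂_1: C_1 → C_0 maps an edge to its endpoints' difference, ∂[p,q] = q − p.
The resulting 5×6 matrix has rank 4, and its Smith normal form has invariant factors (1,1,1,1).

From H_k ≅ ker(∂_k) / im(∂_{k+1}) we obtain:

  H_0: rank C_0 − rank ∂_1 = 5 − 4 = 1, and the invariant factors of ∂_1 are all 1, so H_0 = Z.
  H_1: rank ker ∂_1 − rank ∂_2 = (6 − 4) − 0 = 2, and there is no ∂_2, so H_1 = Z^2.

H_0 ≅ Z,  H_1 ≅ Z^2.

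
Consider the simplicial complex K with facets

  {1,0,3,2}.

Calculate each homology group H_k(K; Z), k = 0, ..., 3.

H_0 = Z,  H_1 = 0,  H_2 = 0,  H_3 = 0.

K has 4 vertices, 6 edges, 4 triangles, 1 3-simplex.
rank ∂_0 = 0, rank ∂_1 = 3 ⇒ b_0 = 4 − 0 − 3 = 1; all invariant factors of ∂_1 are 1 so no torsion. So H_0 = Z.
rank ∂_1 = 3, rank ∂_2 = 3 ⇒ b_1 = 6 − 3 − 3 = 0; all invariant factors of ∂_2 are 1 so no torsion. So H_1 = 0.
rank ∂_2 = 3, rank ∂_3 = 1 ⇒ b_2 = 4 − 3 − 1 = 0; all invariant factors of ∂_3 are 1 so no torsion. So H_2 = 0.
rank ∂_3 = 1, rank ∂_4 = 0 ⇒ b_3 = 1 − 1 − 0 = 0. So H_3 = 0.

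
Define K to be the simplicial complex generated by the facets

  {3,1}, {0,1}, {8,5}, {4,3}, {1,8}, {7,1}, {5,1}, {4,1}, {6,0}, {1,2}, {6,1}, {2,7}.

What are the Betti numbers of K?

b_0 = 1, b_1 = 4.

K has 9 vertices, 12 edges.
rank ∂_0 = 0, rank ∂_1 = 8 ⇒ b_0 = 9 − 0 − 8 = 1; all invariant factors of ∂_1 are 1 so no torsion. So H_0 = Z.
rank ∂_1 = 8, rank ∂_2 = 0 ⇒ b_1 = 12 − 8 − 0 = 4. So H_1 = Z^4.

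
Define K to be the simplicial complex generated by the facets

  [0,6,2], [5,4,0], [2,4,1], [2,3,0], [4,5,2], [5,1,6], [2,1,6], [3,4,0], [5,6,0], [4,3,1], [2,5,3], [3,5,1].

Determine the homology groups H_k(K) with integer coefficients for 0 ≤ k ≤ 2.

H_0 = Z,  H_1 = Z/2,  H_2 = 0.

We work with the vertex ordering 0 < 1 < 2 < 3 < 4 < 5 < 6. The simplices of K, each written with vertices in increasing order, are:

  0-simplices (7): [0], [1], [2], [3], [4], [5], [6]
  1-simplices (18): [0,2], [0,3], [0,4], [0,5], [0,6], [1,2], [1,3], [1,4], [1,5], [1,6], [2,3], [2,4], [2,5], [2,6], [3,4], [3,5], [4,5], [5,6]
  2-simplices (12): [0,2,3], [0,2,6], [0,3,4], [0,4,5], [0,5,6], [1,2,4], [1,2,6], [1,3,4], [1,3,5], [1,5,6], [2,3,5], [2,4,5]

giving chain groups C_0 ≅ Z^7, C_1 ≅ Z^18, C_2 ≅ Z^12.

The boundary map ∂_1: C_1 → C_0 is given by ∂[p,q] = [q] − [p].
The 7×18 boundary matrix has rank 6 and Smith normal form diag(1,1,1,1,1,1).

Boundary ∂_2: C_2 → C_1 sends each 2-simplex [p,q,r] to [q,r] − [p,r] + [p,q]. For instance
  ∂[1,3,5] = [3,5] − [1,5] + [1,3],
  ∂[0,3,4] = [3,4] − [0,4] + [0,3].
This gives a 18×12 integer matrix of rank 12; reducing to Smith normal form yields diagonal entries (1,1,1,1,1,1,1,1,1,1,1,2).

From H_k ≅ ker(∂_k) / im(∂_{k+1}) we obtain:

  H_0: rank C_0 − rank ∂_1 = 7 − 6 = 1, and the invariant factors of ∂_1 are all 1, so H_0 ≅ Z.
  H_1: rank ker ∂_1 − rank ∂_2 = (18 − 6) − 12 = 0, and ∂_2 has invariant factor 2 > 1, so H_1 ≅ Z/2.
  H_2: rank ker ∂_2 − rank ∂_3 = (12 − 12) − 0 = 0, and there is no ∂_3, so H_2 ≅ 0.

As a check, the Euler characteristic is 7 − 18 + 12 = 1, which agrees with 1 − 0 + 0 = 1.
(K is a triangulation of the real projective plane RP^2.)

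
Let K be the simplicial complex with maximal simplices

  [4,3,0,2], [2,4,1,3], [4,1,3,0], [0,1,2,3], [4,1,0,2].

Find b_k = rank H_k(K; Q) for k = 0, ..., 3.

b_0 = 1, b_1 = 0, b_2 = 0, b_3 = 1.

K has 5 vertices, 10 edges, 10 triangles, 5 3-simplices.
rank ∂_0 = 0, rank ∂_1 = 4 ⇒ b_0 = 5 − 0 − 4 = 1; all invariant factors of ∂_1 are 1 so no torsion. So H_0 = Z.
rank ∂_1 = 4, rank ∂_2 = 6 ⇒ b_1 = 10 − 4 − 6 = 0; all invariant factors of ∂_2 are 1 so no torsion. So H_1 = 0.
rank ∂_2 = 6, rank ∂_3 = 4 ⇒ b_2 = 10 − 6 − 4 = 0; all invariant factors of ∂_3 are 1 so no torsion. So H_2 = 0.
rank ∂_3 = 4, rank ∂_4 = 0 ⇒ b_3 = 5 − 4 − 0 = 1. So H_3 = Z.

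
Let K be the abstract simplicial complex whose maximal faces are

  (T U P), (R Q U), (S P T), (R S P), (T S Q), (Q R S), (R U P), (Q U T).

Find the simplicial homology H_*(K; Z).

H_0 = Z,  H_1 = 0,  H_2 = Z.

K has 6 vertices, 12 edges, 8 triangles.
rank ∂_0 = 0, rank ∂_1 = 5 ⇒ b_0 = 6 − 0 − 5 = 1; all invariant factors of ∂_1 are 1 so no torsion. So H_0 = Z.
rank ∂_1 = 5, rank ∂_2 = 7 ⇒ b_1 = 12 − 5 − 7 = 0; all invariant factors of ∂_2 are 1 so no torsion. So H_1 = 0.
rank ∂_2 = 7, rank ∂_3 = 0 ⇒ b_2 = 8 − 7 − 0 = 1. So H_2 = Z.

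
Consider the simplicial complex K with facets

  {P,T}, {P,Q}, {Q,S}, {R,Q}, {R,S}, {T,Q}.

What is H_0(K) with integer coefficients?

H_0 = Z.

Take the total order P < Q < R < S < T on the vertex set. Then K (dimension 1) consists of the simplices:

  0-simplices (5): P, Q, R, S, T
  1-simplices (6): PQ, PT, QR, QS, QT, RS

so the chain groups are C_0 ≅ Z^5, C_1 ≅ Z^6.

∂_1: C_1 → C_0 sends each edge [p,q] (with p < q) to q − p. For instance
  ∂PT = T − P.
As a 5×6 matrix over Z this has rank 4, with invariant factors (1,1,1,1).

Computing H_k = (kernel of ∂_k) / (image of ∂_{k+1}):

  H_0: rank C_0 − rank ∂_1 = 5 − 4 = 1, and the invariant factors of ∂_1 are all 1, so H_0 = Z.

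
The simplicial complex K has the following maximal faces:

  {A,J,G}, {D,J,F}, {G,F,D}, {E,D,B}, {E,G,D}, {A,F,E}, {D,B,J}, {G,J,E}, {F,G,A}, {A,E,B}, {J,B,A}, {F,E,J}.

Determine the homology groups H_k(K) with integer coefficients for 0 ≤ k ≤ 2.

H_0 = Z,  H_1 = Z/2,  H_2 = 0.

Fix the vertex order A < B < D < E < F < G < J and write every simplex with vertices in increasing order. Then dim K = 2 and the simplices of K are:

  0-simplices (7): A, B, D, E, F, G, J
  1-simplices (18): AB, AE, AF, AG, AJ, BD, BE, BJ, DE, DF, DG, DJ, EF, EG, EJ, FG, FJ, GJ
  2-simplices (12): ABE, ABJ, AEF, AFG, AGJ, BDE, BDJ, DEG, DFG, DFJ, EFJ, EGJ

Hence C_0 ≅ Z^7, C_1 ≅ Z^18, C_2 ≅ Z^12.

∂_1: C_1 → C_0 is given by ∂[p,q] = [q] − [p]. For instance
  ∂AJ = J − A.
This gives a 7×18 integer matrix of rank 6; reducing to Smith normal form yields diagonal entries (1,1,1,1,1,1).

∂_2: C_2 → C_1 acts by ∂[p,q,r] = [q,r] − [p,r] + [p,q]. For instance
  ∂AEF = EF − AF + AE,
  ∂AGJ = GJ − AJ + AG.
As a 18×12 matrix over Z this has rank 12, with invariant factors (1,1,1,1,1,1,1,1,1,1,1,2).

Reading off H_k = ker ∂_k / im ∂_{k+1}:

  H_0: rank C_0 − rank ∂_1 = 7 − 6 = 1, and the invariant factors of ∂_1 are all 1, so H_0 = Z.
  H_1: rank ker ∂_1 − rank ∂_2 = (18 − 6) − 12 = 0, and ∂_2 has invariant factor 2 > 1, so H_1 = Z/2.
  H_2: rank ker ∂_2 − rank ∂_3 = (12 − 12) − 0 = 0, and there is no ∂_3, so H_2 = 0.

As a check, the Euler characteristic is 7 − 18 + 12 = 1, which agrees with 1 − 0 + 0 = 1.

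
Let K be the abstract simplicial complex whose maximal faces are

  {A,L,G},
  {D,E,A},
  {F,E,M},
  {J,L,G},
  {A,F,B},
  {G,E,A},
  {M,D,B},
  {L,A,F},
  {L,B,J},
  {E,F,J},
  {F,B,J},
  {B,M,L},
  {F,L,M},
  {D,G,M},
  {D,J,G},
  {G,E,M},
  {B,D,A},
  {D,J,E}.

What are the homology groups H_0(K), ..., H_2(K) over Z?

H_0 = Z,  H_1 = Z ⊕ Z/2Z,  H_2 = 0.

Fix the vertex order A < B < D < E < F < G < J < L < M and write every simplex with vertices in increasing order. Then dim K = 2 and the simplices of K are:

  0-simplices (9): A, B, D, E, F, G, J, L, M
  1-simplices (27): AB, AD, AE, AF, AG, AL, BD, BF, BJ, BL, BM, DE, DG, DJ, DM, EF, EG, EJ, EM, FJ, FL, FM, GJ, GL, GM, JL, LM
  2-simplices (18): ABD, ABF, ADE, AEG, AFL, AGL, BDM, BFJ, BJL, BLM, DEJ, DGJ, DGM, EFJ, EFM, EGM, FLM, GJL

giving chain groups C_0 ≅ Z^9, C_1 ≅ Z^27, C_2 ≅ Z^18.

∂_1: C_1 → C_0 sends each edge [p,q] (with p < q) to q − p. For instance
  ∂AD = D − A.
The 9×27 boundary matrix has rank 8 and Smith normal form diag(1,1,1,1,1,1,1,1).

∂_2: C_2 → C_1 maps a triangle to the signed sum of its edges. For instance
  ∂EGM = GM − EM + EG,
  ∂ADE = DE − AE + AD.
The resulting 27×18 matrix has rank 18, and its Smith normal form has invariant factors (1,1,1,1,1,1,1,1,1,1,1,1,1,1,1,1,1,2).

Reading off H_k = ker ∂_k / im ∂_{k+1}:

  H_0: rank C_0 − rank ∂_1 = 9 − 8 = 1, and the invariant factors of ∂_1 are all 1, so H_0 ≅ Z.
  H_1: rank ker ∂_1 − rank ∂_2 = (27 − 8) − 18 = 1, and ∂_2 has invariant factor 2 > 1, so H_1 ≅ Z ⊕ Z/2Z.
  H_2: rank ker ∂_2 − rank ∂_3 = (18 − 18) − 0 = 0, and there is no ∂_3, so H_2 ≅ 0.

As a check, the Euler characteristic is 9 − 27 + 18 = 0, which agrees with 1 − 1 + 0 = 0.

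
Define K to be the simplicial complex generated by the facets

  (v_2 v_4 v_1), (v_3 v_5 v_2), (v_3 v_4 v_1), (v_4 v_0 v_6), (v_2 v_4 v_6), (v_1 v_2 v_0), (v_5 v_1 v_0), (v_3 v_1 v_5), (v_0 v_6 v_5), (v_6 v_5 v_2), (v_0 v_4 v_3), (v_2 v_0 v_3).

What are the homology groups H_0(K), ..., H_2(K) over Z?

H_0 ≅ Z,  H_1 ≅ Z/2,  H_2 = 0.

K has 7 vertices, 18 edges, 12 triangles.
rank ∂_0 = 0, rank ∂_1 = 6 ⇒ b_0 = 7 − 0 − 6 = 1; all invariant factors of ∂_1 are 1 so no torsion. So H_0 ≅ Z.
rank ∂_1 = 6, rank ∂_2 = 12 ⇒ b_1 = 18 − 6 − 12 = 0; ∂_2 has invariant factor(s) [2] giving torsion. So H_1 ≅ Z/2.
rank ∂_2 = 12, rank ∂_3 = 0 ⇒ b_2 = 12 − 12 − 0 = 0. So H_2 ≅ 0.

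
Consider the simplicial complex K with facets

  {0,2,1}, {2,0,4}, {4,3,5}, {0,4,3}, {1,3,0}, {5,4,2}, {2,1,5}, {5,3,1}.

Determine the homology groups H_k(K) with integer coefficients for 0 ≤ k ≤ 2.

We work with the vertex ordering 0 < 1 < 2 < 3 < 4 < 5. The simplices of K, each written with vertices in increasing order, are:

  0-simplices (6): [0], [1], [2], [3], [4], [5]
  1-simplices (12): [0,1], [0,2], [0,3], [0,4], [1,2], [1,3], [1,5], [2,4], [2,5], [3,4], [3,5], [4,5]
  2-simplices (8): [0,1,2], [0,1,3], [0,2,4], [0,3,4], [1,2,5], [1,3,5], [2,4,5], [3,4,5]

Hence C_0 ≅ Z^6, C_1 ≅ Z^12, C_2 ≅ Z^8.

∂_1: C_1 → C_0 sends each edge [p,q] (with p < q) to q − p. For instance
  ∂[0,2] = [2] − [0].
The 6×12 boundary matrix has rank 5 and Smith normal form diag(1,1,1,1,1).

∂_2: C_2 → C_1 acts by ∂[p,q,r] = [q,r] − [p,r] + [p,q]. For instance
  ∂[3,4,5] = [4,5] − [3,5] + [3,4],
  ∂[1,2,5] = [2,5] − [1,5] + [1,2].
The 12×8 boundary matrix has rank 7 and Smith normal form diag(1,1,1,1,1,1,1).

From H_k ≅ ker(∂_k) / im(∂_{k+1}) we obtain:

  H_0: rank C_0 − rank ∂_1 = 6 − 5 = 1, and the invariant factors of ∂_1 are all 1, so H_0 = Z.
  H_1: rank ker ∂_1 − rank ∂_2 = (12 − 5) − 7 = 0, and the invariant factors of ∂_2 are all 1, so H_1 = 0.
  H_2: rank ker ∂_2 − rank ∂_3 = (8 − 7) − 0 = 1, and there is no ∂_3, so H_2 = Z.

As a check, the Euler characteristic is 6 − 12 + 8 = 2, which agrees with 1 − 0 + 1 = 2.
(K is a triangulation of the 2-sphere S^2.)

H_0 ≅ Z,  H_1 = 0,  H_2 ≅ Z.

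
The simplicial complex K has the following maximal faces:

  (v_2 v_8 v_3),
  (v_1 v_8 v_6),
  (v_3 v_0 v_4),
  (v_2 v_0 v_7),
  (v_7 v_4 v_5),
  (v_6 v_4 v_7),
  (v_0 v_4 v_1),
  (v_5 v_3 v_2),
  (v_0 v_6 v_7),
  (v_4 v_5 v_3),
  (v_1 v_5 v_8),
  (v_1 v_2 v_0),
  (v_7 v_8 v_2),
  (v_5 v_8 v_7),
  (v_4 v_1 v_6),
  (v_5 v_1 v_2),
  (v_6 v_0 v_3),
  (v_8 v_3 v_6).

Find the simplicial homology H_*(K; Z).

We work with the vertex ordering v_0 < v_1 < v_2 < v_3 < v_4 < v_5 < v_6 < v_7 < v_8. The simplices of K, each written with vertices in increasing order, are:

  0-simplices (9): [v_0], [v_1], [v_2], [v_3], [v_4], [v_5], [v_6], [v_7], [v_8]
  1-simplices (27): (27 of them)
  2-simplices (18): (18 of them)

giving chain groups C_0 ≅ Z^9, C_1 ≅ Z^27, C_2 ≅ Z^18.

∂_1: C_1 → C_0 is given by ∂[p,q] = [q] − [p].
As a 9×27 matrix over Z this has rank 8, with invariant factors (1,1,1,1,1,1,1,1).

∂_2: C_2 → C_1 sends each 2-simplex [p,q,r] to [q,r] − [p,r] + [p,q]. For instance
  ∂[v_0,v_6,v_7] = [v_6,v_7] − [v_0,v_7] + [v_0,v_6],
  ∂[v_4,v_6,v_7] = [v_6,v_7] − [v_4,v_7] + [v_4,v_6].
The 27×18 boundary matrix has rank 18 and Smith normal form diag(1,1,1,1,1,1,1,1,1,1,1,1,1,1,1,1,1,2).

Computing H_k = (kernel of ∂_k) / (image of ∂_{k+1}):

  H_0: rank C_0 − rank ∂_1 = 9 − 8 = 1, and the invariant factors of ∂_1 are all 1, so H_0 ≅ Z.
  H_1: rank ker ∂_1 − rank ∂_2 = (27 − 8) − 18 = 1, and ∂_2 has invariant factor 2 > 1, so H_1 ≅ Z × Z/2.
  H_2: rank ker ∂_2 − rank ∂_3 = (18 − 18) − 0 = 0, and there is no ∂_3, so H_2 ≅ 0.

As a check, the Euler characteristic is 9 − 27 + 18 = 0, which agrees with 1 − 1 + 0 = 0.
(K is a triangulation of the Klein bottle.)

H_0 ≅ Z,  H_1 ≅ Z × Z/2,  H_2 = 0.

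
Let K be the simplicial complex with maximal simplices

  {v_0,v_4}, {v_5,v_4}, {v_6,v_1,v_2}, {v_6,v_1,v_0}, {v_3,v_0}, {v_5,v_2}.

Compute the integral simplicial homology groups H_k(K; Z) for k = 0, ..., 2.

We work with the vertex ordering v_0 < v_1 < v_2 < v_3 < v_4 < v_5 < v_6. The simplices of K, each written with vertices in increasing order, are:

  0-simplices (7): [v_0], [v_1], [v_2], [v_3], [v_4], [v_5], [v_6]
  1-simplices (9): [v_0,v_1], [v_0,v_3], [v_0,v_4], [v_0,v_6], [v_1,v_2], [v_1,v_6], [v_2,v_5], [v_2,v_6], [v_4,v_5]
  2-simplices (2): [v_0,v_1,v_6], [v_1,v_2,v_6]

Hence C_0 ≅ Z^7, C_1 ≅ Z^9, C_2 ≅ Z^2.

The boundary map ∂_1: C_1 → C_0 sends each edge [p,q] (with p < q) to q − p. For instance
  ∂[v_1,v_6] = [v_6] − [v_1].
The resulting 7×9 matrix has rank 6, and its Smith normal form has invariant factors (1,1,1,1,1,1).

The boundary map ∂_2: C_2 → C_1 acts by ∂[p,q,r] = [q,r] − [p,r] + [p,q]. For instance
  ∂[v_0,v_1,v_6] = [v_1,v_6] − [v_0,v_6] + [v_0,v_1],
  ∂[v_1,v_2,v_6] = [v_2,v_6] − [v_1,v_6] + [v_1,v_2].
As a 9×2 matrix over Z this has rank 2, with invariant factors (1,1).

Now H_k = ker ∂_k / im ∂_{k+1}, so:

  H_0: rank C_0 − rank ∂_1 = 7 − 6 = 1, and the invariant factors of ∂_1 are all 1, so H_0 = Z.
  H_1: rank ker ∂_1 − rank ∂_2 = (9 − 6) − 2 = 1, and the invariant factors of ∂_2 are all 1, so H_1 = Z.
  H_2: rank ker ∂_2 − rank ∂_3 = (2 − 2) − 0 = 0, and there is no ∂_3, so H_2 = 0.

H_0 = Z,  H_1 = Z,  H_2 = 0.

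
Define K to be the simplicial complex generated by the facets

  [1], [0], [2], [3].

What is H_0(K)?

H_0 ≅ Z^4.

K has 4 vertices.
rank ∂_0 = 0, rank ∂_1 = 0 ⇒ b_0 = 4 − 0 − 0 = 4. So H_0 ≅ Z^4.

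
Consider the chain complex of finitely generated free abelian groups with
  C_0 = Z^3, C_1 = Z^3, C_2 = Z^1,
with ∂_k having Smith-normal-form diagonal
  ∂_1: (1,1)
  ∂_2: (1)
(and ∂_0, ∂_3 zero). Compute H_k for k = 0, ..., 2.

H_0 = Z,  H_1 = 0,  H_2 = 0.

H_0: b_0 = 3 − 0 − 2 = 1; torsion from ∂_1 factors > 1: none. So H_0 = Z.
H_1: b_1 = 3 − 2 − 1 = 0; torsion from ∂_2 factors > 1: none. So H_1 = 0.
H_2: b_2 = 1 − 1 − 0 = 0; torsion from ∂_3 factors > 1: none. So H_2 = 0.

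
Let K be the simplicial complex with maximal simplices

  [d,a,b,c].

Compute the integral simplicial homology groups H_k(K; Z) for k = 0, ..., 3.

H_0 ≅ Z,  H_1 = 0,  H_2 = 0,  H_3 = 0.

Order the vertices as a < b < c < d. Listing each simplex with vertices in this order, K has dimension 3 with simplices:

  0-simplices (4): a, b, c, d
  1-simplices (6): ab, ac, ad, bc, bd, cd
  2-simplices (4): abc, abd, acd, bcd
  3-simplices (1): abcd

giving chain groups C_0 ≅ Z^4, C_1 ≅ Z^6, C_2 ≅ Z^4, C_3 ≅ Z^1.

The boundary map ∂_1: C_1 → C_0 is given by ∂[p,q] = [q] − [p]. For instance
  ∂ab = b − a.
The resulting 4×6 matrix has rank 3, and its Smith normal form has invariant factors (1,1,1).

∂_2: C_2 → C_1 acts by ∂[p,q,r] = [q,r] − [p,r] + [p,q]. For instance
  ∂acd = cd − ad + ac,
  ∂abc = bc − ac + ab.
As a 6×4 matrix over Z this has rank 3, with invariant factors (1,1,1).

Boundary ∂_3: C_3 → C_2 sends each 3-simplex σ to the alternating sum Σ_i (−1)^i (σ with its i-th vertex removed). For instance
  ∂abcd = bcd − acd + abd − abc.
This gives a 4×1 integer matrix of rank 1; reducing to Smith normal form yields diagonal entries (1).

Now H_k = ker ∂_k / im ∂_{k+1}, so:

  H_0: rank C_0 − rank ∂_1 = 4 − 3 = 1, and the invariant factors of ∂_1 are all 1, so H_0 ≅ Z.
  H_1: rank ker ∂_1 − rank ∂_2 = (6 − 3) − 3 = 0, and the invariant factors of ∂_2 are all 1, so H_1 ≅ 0.
  H_2: rank ker ∂_2 − rank ∂_3 = (4 − 3) − 1 = 0, and the invariant factors of ∂_3 are all 1, so H_2 ≅ 0.
  H_3: rank ker ∂_3 − rank ∂_4 = (1 − 1) − 0 = 0, and there is no ∂_4, so H_3 ≅ 0.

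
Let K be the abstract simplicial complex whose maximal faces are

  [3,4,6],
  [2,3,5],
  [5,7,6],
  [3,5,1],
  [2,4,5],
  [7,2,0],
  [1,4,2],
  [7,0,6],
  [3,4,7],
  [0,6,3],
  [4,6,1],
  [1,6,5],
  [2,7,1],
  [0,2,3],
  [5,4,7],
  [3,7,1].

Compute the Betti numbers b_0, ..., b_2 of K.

Order the vertices as 0 < 1 < 2 < 3 < 4 < 5 < 6 < 7. Listing each simplex with vertices in this order, K has dimension 2 with simplices:

  0-simplices (8): [0], [1], [2], [3], [4], [5], [6], [7]
  1-simplices (24): (24 of them)
  2-simplices (16): [0,2,3], [0,2,7], [0,3,6], [0,6,7], [1,2,4], [1,2,7], [1,3,5], [1,3,7], [1,4,6], [1,5,6], [2,3,5], [2,4,5], [3,4,6], [3,4,7], [4,5,7], [5,6,7]

so the chain groups are C_0 ≅ Z^8, C_1 ≅ Z^24, C_2 ≅ Z^16.

Boundary ∂_1: C_1 → C_0 maps an edge to its endpoints' difference, ∂[p,q] = q − p. For instance
  ∂[0,3] = [3] − [0].
This gives a 8×24 integer matrix of rank 7; reducing to Smith normal form yields diagonal entries (1,1,1,1,1,1,1).

∂_2: C_2 → C_1 maps a triangle to the signed sum of its edges. For instance
  ∂[5,6,7] = [6,7] − [5,7] + [5,6],
  ∂[1,2,7] = [2,7] − [1,7] + [1,2].
The 24×16 boundary matrix has rank 15 and Smith normal form diag(1,1,1,1,1,1,1,1,1,1,1,1,1,1,1).

From H_k ≅ ker(∂_k) / im(∂_{k+1}) we obtain:

  H_0: rank C_0 − rank ∂_1 = 8 − 7 = 1, and the invariant factors of ∂_1 are all 1, so H_0 ≅ Z.
  H_1: rank ker ∂_1 − rank ∂_2 = (24 − 7) − 15 = 2, and the invariant factors of ∂_2 are all 1, so H_1 ≅ Z^2.
  H_2: rank ker ∂_2 − rank ∂_3 = (16 − 15) − 0 = 1, and there is no ∂_3, so H_2 ≅ Z.

As a check, the Euler characteristic is 8 − 24 + 16 = 0, which agrees with 1 − 2 + 1 = 0.

Hence the Betti numbers are b_0 = 1, b_1 = 2, b_2 = 1.

b_0 = 1, b_1 = 2, b_2 = 1.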